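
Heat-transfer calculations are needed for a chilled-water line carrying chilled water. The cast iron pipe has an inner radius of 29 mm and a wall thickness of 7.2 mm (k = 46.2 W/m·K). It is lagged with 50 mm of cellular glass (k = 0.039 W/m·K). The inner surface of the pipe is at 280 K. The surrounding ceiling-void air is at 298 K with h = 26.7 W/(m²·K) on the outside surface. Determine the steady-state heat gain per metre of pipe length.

For a radial system each layer contributes R = ln(r_out/r_in)/(2πkL); films add R = 1/(hA).
R_cast iron pipe wall = ln(36.2/29)/(2π×46.2×1) = 7.64×10^-4 K/W
R_cellular glass = ln(86.2/36.2)/(2π×0.039×1) = 3.541 K/W
R_outer film = 1/(h_o·2πr_oL) = 1/(26.7×2π×0.0862×1) = 0.06915 K/W
R_total = 3.611 K/W
Q = ΔT/R_total = 18/3.611

q′ ≈ 4.99 W/m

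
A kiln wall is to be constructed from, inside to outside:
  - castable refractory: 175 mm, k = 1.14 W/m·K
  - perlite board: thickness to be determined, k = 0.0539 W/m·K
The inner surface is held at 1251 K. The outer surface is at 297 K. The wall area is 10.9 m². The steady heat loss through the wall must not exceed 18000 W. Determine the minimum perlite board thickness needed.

L ≈ 22.9 mm

Model the wall as resistances in series:
R_castable refractory = L/(kA) = 0.175/(1.14×10.9) = 0.01408 K/W
Sum of the known resistances R_other = 0.01408 K/W
Required total resistance R_tot = ΔT/Q_allow = 954/18000 = 0.053 K/W
R_perlite board = R_tot − R_other = 0.03892 K/W
L = R·k·A = 0.03892×0.0539×10.9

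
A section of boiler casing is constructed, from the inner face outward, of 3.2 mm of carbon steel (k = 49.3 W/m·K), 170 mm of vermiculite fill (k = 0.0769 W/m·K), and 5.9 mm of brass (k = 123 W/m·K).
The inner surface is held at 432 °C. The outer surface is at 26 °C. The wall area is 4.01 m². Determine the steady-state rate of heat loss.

Series thermal resistances:
R_carbon steel = L/(kA) = 0.0032/(49.3×4.01) = 1.619×10^-5 K/W
R_vermiculite fill = L/(kA) = 0.17/(0.0769×4.01) = 0.5513 K/W
R_brass = L/(kA) = 0.0059/(123×4.01) = 1.196×10^-5 K/W
R_total = 0.5513 K/W
Q = ΔT / R_total = 406 / 0.5513

Q ≈ 736 W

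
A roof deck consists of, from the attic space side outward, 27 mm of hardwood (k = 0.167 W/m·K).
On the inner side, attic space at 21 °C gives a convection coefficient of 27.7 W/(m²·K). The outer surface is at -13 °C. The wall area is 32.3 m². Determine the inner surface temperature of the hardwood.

Using the resistance-network approach (series):
R_inner film = 1/(h_i·A) = 1/(27.7×32.3) = 0.001118 K/W
R_hardwood = L/(kA) = 0.027/(0.167×32.3) = 0.005005 K/W
R_total = 0.006123 K/W;  Q = ΔT/R_total = 34/0.006123 = 5553 W
T_interface = T_inner − Q·ΣR(inner→interface) = 21 − 5550×0.001118

T ≈ 14.8 °C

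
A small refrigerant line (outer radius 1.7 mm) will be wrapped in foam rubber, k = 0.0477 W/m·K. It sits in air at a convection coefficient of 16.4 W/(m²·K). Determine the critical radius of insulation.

r_cr ≈ 2.91 mm

For a cylinder r_cr = k/h = 0.0477/16.4
r_cr = 2.91 mm; since the bare radius (1.7 mm) is below r_cr, adding a thin layer of insulation will *increase* heat loss.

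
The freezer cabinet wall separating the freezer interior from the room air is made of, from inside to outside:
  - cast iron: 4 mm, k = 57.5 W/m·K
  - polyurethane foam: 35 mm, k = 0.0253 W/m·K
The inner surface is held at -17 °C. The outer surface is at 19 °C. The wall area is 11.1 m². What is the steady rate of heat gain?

Q ≈ 289 W

Model the wall as resistances in series:
R_cast iron = L/(kA) = 0.004/(57.5×11.1) = 6.267×10^-6 K/W
R_polyurethane foam = L/(kA) = 0.035/(0.0253×11.1) = 0.1246 K/W
R_total = 0.1246 K/W
Q = ΔT / R_total = 36 / 0.1246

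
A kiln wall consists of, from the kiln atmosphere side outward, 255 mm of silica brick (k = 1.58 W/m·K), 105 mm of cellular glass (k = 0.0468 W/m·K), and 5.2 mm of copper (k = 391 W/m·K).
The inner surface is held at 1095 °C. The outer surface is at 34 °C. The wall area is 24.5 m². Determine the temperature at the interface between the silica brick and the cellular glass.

T ≈ 1020 °C

Using the resistance-network approach (series):
R_silica brick = L/(kA) = 0.255/(1.58×24.5) = 0.006587 K/W
R_cellular glass = L/(kA) = 0.105/(0.0468×24.5) = 0.09158 K/W
R_copper = L/(kA) = 0.0052/(391×24.5) = 5.428×10^-7 K/W
R_total = 0.09816 K/W;  Q = ΔT/R_total = 1061/0.09816 = 10810 W
T_interface = T_inner − Q·ΣR(inner→interface) = 1095 − 10800×0.006587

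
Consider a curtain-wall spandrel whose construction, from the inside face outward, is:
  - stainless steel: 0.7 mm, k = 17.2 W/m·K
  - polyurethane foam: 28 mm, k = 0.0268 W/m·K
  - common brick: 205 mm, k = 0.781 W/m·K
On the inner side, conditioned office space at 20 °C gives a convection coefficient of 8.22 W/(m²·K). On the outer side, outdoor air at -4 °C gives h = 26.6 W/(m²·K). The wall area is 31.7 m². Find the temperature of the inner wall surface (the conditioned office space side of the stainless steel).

T ≈ 18 °C

Treating each layer as a thermal resistance in series:
R_inner film = 1/(h_i·A) = 1/(8.22×31.7) = 0.003838 K/W
R_stainless steel = L/(kA) = 0.0007/(17.2×31.7) = 1.284×10^-6 K/W
R_polyurethane foam = L/(kA) = 0.028/(0.0268×31.7) = 0.03296 K/W
R_common brick = L/(kA) = 0.205/(0.781×31.7) = 0.00828 K/W
R_outer film = 1/(h_o·A) = 1/(26.6×31.7) = 0.001186 K/W
R_total = 0.04626 K/W;  Q = ΔT/R_total = 24/0.04626 = 518.8 W
T_interface = T_inner − Q·ΣR(inner→interface) = 20 − 519×0.003838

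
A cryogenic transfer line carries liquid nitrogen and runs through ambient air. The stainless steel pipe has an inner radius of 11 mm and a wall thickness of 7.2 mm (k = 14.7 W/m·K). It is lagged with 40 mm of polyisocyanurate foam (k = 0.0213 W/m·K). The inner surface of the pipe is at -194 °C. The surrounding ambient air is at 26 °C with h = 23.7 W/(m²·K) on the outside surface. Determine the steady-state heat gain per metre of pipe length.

q′ ≈ 25 W/m

For a radial system each layer contributes R = ln(r_out/r_in)/(2πkL); films add R = 1/(hA).
R_stainless steel pipe wall = ln(18.2/11)/(2π×14.7×1) = 0.005452 K/W
R_polyisocyanurate foam = ln(58.2/18.2)/(2π×0.0213×1) = 8.686 K/W
R_outer film = 1/(h_o·2πr_oL) = 1/(23.7×2π×0.0582×1) = 0.1154 K/W
R_total = 8.807 K/W
Q = ΔT/R_total = 220/8.807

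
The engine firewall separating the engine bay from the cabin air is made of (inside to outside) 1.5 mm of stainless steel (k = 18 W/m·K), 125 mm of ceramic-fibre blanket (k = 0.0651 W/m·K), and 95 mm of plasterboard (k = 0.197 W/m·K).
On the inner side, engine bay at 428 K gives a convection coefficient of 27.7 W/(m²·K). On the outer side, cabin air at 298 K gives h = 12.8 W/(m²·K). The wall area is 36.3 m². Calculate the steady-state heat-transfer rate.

Q ≈ 1880 W

Using the resistance-network approach (series):
R_inner film = 1/(h_i·A) = 1/(27.7×36.3) = 9.945×10^-4 K/W
R_stainless steel = L/(kA) = 0.0015/(18×36.3) = 2.296×10^-6 K/W
R_ceramic-fibre blanket = L/(kA) = 0.125/(0.0651×36.3) = 0.0529 K/W
R_plasterboard = L/(kA) = 0.095/(0.197×36.3) = 0.01328 K/W
R_outer film = 1/(h_o·A) = 1/(12.8×36.3) = 0.002152 K/W
R_total = 0.06933 K/W
Q = ΔT / R_total = 130 / 0.06933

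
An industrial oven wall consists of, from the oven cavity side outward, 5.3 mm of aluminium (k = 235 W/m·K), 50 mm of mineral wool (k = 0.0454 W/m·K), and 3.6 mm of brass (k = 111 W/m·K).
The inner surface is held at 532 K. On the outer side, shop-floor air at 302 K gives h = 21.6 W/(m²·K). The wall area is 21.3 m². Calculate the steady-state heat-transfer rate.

Thermal resistances in series:
R_aluminium = L/(kA) = 0.0053/(235×21.3) = 1.059×10^-6 K/W
R_mineral wool = L/(kA) = 0.05/(0.0454×21.3) = 0.05171 K/W
R_brass = L/(kA) = 0.0036/(111×21.3) = 1.523×10^-6 K/W
R_outer film = 1/(h_o·A) = 1/(21.6×21.3) = 0.002174 K/W
R_total = 0.05388 K/W
Q = ΔT / R_total = 230 / 0.05388

Q ≈ 4270 W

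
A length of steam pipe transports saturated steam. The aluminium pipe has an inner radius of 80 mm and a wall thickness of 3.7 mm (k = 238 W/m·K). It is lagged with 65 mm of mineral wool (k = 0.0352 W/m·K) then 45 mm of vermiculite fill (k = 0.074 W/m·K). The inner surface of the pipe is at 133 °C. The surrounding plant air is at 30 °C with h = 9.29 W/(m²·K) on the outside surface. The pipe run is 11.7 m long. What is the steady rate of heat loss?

Q ≈ 370 W

For a radial system each layer contributes R = ln(r_out/r_in)/(2πkL); films add R = 1/(hA).
R_aluminium pipe wall = ln(83.7/80)/(2π×238×11.7) = 2.584×10^-6 K/W
R_mineral wool = ln(148.7/83.7)/(2π×0.0352×11.7) = 0.2221 K/W
R_vermiculite fill = ln(193.7/148.7)/(2π×0.074×11.7) = 0.0486 K/W
R_outer film = 1/(h_o·2πr_oL) = 1/(9.29×2π×0.1937×11.7) = 0.007559 K/W
R_total = 0.2783 K/W
Q = ΔT/R_total = 103/0.2783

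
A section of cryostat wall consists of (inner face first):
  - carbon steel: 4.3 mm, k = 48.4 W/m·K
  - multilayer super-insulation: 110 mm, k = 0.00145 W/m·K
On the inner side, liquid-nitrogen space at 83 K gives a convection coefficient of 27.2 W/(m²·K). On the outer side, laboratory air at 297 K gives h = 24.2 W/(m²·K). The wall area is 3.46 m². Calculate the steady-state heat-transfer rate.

Q ≈ 9.75 W

Series thermal resistances:
R_inner film = 1/(h_i·A) = 1/(27.2×3.46) = 0.01063 K/W
R_carbon steel = L/(kA) = 0.0043/(48.4×3.46) = 2.568×10^-5 K/W
R_multilayer super-insulation = L/(kA) = 0.11/(0.00145×3.46) = 21.93 K/W
R_outer film = 1/(h_o·A) = 1/(24.2×3.46) = 0.01194 K/W
R_total = 21.95 K/W
Q = ΔT / R_total = 214 / 21.95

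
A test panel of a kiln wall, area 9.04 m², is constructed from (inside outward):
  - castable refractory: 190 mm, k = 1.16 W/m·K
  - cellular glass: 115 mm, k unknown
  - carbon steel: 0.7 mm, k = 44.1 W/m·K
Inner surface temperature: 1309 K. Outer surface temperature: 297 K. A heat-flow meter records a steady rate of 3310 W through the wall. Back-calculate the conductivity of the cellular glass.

k ≈ 0.0442 W/(m·K)

Model the wall as resistances in series:
R_castable refractory = L/(kA) = 0.19/(1.16×9.04) = 0.01812 K/W
R_carbon steel = L/(kA) = 0.0007/(44.1×9.04) = 1.756×10^-6 K/W
Sum of known resistances R_other = 0.01812 K/W
Total R = ΔT/Q = 1012/3310 = 0.3057 K/W
R_cellular glass = R_total − R_other = 0.2876 K/W
k = L/(R·A) = 0.115/(0.2876×9.04)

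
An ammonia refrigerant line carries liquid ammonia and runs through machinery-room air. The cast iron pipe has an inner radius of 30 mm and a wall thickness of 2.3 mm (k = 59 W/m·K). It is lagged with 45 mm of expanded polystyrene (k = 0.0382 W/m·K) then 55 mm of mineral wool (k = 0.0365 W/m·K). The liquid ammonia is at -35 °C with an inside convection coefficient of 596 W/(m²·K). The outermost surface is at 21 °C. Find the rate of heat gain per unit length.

Radial resistances (cylindrical: R_cond = ln(r_o/r_i)/(2πkL), R_conv = 1/(h·2πrL)):
R_inner film = 1/(h_i·2πr₁L) = 1/(596×2π×0.03×1) = 0.008901 K/W
R_cast iron pipe wall = ln(32.3/30)/(2π×59×1) = 1.993×10^-4 K/W
R_expanded polystyrene = ln(77.3/32.3)/(2π×0.0382×1) = 3.636 K/W
R_mineral wool = ln(132.3/77.3)/(2π×0.0365×1) = 2.343 K/W
R_total = 5.988 K/W
Q = ΔT/R_total = 56/5.988

q′ ≈ 9.35 W/m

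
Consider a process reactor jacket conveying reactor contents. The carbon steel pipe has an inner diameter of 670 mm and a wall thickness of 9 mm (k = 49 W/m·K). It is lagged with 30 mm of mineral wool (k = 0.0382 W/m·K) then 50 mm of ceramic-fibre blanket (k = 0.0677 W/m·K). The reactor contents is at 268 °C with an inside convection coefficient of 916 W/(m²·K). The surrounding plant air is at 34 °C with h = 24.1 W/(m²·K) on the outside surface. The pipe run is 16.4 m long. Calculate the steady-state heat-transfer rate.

Q ≈ 5820 W

For a radial system each layer contributes R = ln(r_out/r_in)/(2πkL); films add R = 1/(hA).
R_inner film = 1/(h_i·2πr₁L) = 1/(916×2π×0.335×16.4) = 3.163×10^-5 K/W
R_carbon steel pipe wall = ln(344/335)/(2π×49×16.4) = 5.251×10^-6 K/W
R_mineral wool = ln(374/344)/(2π×0.0382×16.4) = 0.02124 K/W
R_ceramic-fibre blanket = ln(424/374)/(2π×0.0677×16.4) = 0.01799 K/W
R_outer film = 1/(h_o·2πr_oL) = 1/(24.1×2π×0.424×16.4) = 9.497×10^-4 K/W
R_total = 0.04022 K/W
Q = ΔT/R_total = 234/0.04022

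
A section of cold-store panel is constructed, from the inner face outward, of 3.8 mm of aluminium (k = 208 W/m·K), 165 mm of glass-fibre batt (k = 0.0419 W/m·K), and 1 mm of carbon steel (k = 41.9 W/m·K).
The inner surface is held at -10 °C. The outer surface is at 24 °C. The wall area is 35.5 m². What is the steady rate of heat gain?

Q ≈ 307 W

Thermal resistances in series:
R_aluminium = L/(kA) = 0.0038/(208×35.5) = 5.146×10^-7 K/W
R_glass-fibre batt = L/(kA) = 0.165/(0.0419×35.5) = 0.1109 K/W
R_carbon steel = L/(kA) = 0.001/(41.9×35.5) = 6.723×10^-7 K/W
R_total = 0.1109 K/W
Q = ΔT / R_total = 34 / 0.1109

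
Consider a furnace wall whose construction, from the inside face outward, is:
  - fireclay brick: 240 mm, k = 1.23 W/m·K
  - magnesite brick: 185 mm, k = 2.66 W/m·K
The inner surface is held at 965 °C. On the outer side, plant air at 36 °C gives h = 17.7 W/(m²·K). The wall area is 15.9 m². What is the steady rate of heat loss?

Q ≈ 46000 W

Treating each layer as a thermal resistance in series:
R_fireclay brick = L/(kA) = 0.24/(1.23×15.9) = 0.01227 K/W
R_magnesite brick = L/(kA) = 0.185/(2.66×15.9) = 0.004374 K/W
R_outer film = 1/(h_o·A) = 1/(17.7×15.9) = 0.003553 K/W
R_total = 0.0202 K/W
Q = ΔT / R_total = 929 / 0.0202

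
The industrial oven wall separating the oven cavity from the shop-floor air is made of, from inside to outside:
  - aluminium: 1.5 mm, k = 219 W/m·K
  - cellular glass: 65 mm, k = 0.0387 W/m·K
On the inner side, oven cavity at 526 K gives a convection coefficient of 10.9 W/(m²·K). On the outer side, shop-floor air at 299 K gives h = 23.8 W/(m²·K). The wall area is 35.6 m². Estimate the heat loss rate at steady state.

Model the wall as resistances in series:
R_inner film = 1/(h_i·A) = 1/(10.9×35.6) = 0.002577 K/W
R_aluminium = L/(kA) = 0.0015/(219×35.6) = 1.924×10^-7 K/W
R_cellular glass = L/(kA) = 0.065/(0.0387×35.6) = 0.04718 K/W
R_outer film = 1/(h_o·A) = 1/(23.8×35.6) = 0.00118 K/W
R_total = 0.05094 K/W
Q = ΔT / R_total = 227 / 0.05094

Q ≈ 4460 W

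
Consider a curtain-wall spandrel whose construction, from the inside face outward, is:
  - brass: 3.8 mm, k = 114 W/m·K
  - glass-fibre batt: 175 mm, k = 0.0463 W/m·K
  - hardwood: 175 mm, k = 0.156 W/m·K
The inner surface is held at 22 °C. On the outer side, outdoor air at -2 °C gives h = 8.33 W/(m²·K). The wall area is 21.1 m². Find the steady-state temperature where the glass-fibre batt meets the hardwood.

Thermal resistances in series:
R_brass = L/(kA) = 0.0038/(114×21.1) = 1.58×10^-6 K/W
R_glass-fibre batt = L/(kA) = 0.175/(0.0463×21.1) = 0.1791 K/W
R_hardwood = L/(kA) = 0.175/(0.156×21.1) = 0.05317 K/W
R_outer film = 1/(h_o·A) = 1/(8.33×21.1) = 0.005689 K/W
R_total = 0.238 K/W;  Q = ΔT/R_total = 24/0.238 = 100.8 W
T_interface = T_inner − Q·ΣR(inner→interface) = 22 − 101×0.1791

T ≈ 3.94 °C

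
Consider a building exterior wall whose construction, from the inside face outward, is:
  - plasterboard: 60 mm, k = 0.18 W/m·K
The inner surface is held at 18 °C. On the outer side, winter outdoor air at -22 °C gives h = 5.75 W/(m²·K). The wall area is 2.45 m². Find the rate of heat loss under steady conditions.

Q ≈ 193 W

Treating each layer as a thermal resistance in series:
R_plasterboard = L/(kA) = 0.06/(0.18×2.45) = 0.1361 K/W
R_outer film = 1/(h_o·A) = 1/(5.75×2.45) = 0.07098 K/W
R_total = 0.207 K/W
Q = ΔT / R_total = 40 / 0.207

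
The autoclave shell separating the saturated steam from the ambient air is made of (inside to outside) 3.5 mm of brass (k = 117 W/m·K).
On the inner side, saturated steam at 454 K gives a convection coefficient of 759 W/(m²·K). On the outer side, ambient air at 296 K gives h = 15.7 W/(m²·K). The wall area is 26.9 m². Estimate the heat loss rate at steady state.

Series thermal resistances:
R_inner film = 1/(h_i·A) = 1/(759×26.9) = 4.898×10^-5 K/W
R_brass = L/(kA) = 0.0035/(117×26.9) = 1.112×10^-6 K/W
R_outer film = 1/(h_o·A) = 1/(15.7×26.9) = 0.002368 K/W
R_total = 0.002418 K/W
Q = ΔT / R_total = 158 / 0.002418

Q ≈ 65300 W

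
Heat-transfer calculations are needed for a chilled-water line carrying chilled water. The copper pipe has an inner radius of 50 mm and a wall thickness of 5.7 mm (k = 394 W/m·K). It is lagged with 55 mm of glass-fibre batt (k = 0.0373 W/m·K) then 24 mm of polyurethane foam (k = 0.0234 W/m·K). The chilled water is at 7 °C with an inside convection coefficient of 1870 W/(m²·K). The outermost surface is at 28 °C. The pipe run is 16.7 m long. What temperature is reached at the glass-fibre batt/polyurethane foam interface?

T ≈ 21.4 °C

Radial resistances (cylindrical: R_cond = ln(r_o/r_i)/(2πkL), R_conv = 1/(h·2πrL)):
R_inner film = 1/(h_i·2πr₁L) = 1/(1870×2π×0.05×16.7) = 1.019×10^-4 K/W
R_copper pipe wall = ln(55.7/50)/(2π×394×16.7) = 2.611×10^-6 K/W
R_glass-fibre batt = ln(110.7/55.7)/(2π×0.0373×16.7) = 0.1755 K/W
R_polyurethane foam = ln(134.7/110.7)/(2π×0.0234×16.7) = 0.07992 K/W
R_total = 0.2555 K/W
Q = ΔT/R_total = 21/0.2555
Q = 82.2 W
T_interface = T_inner + Q·ΣR(inner→interface) = 7 + 82.2×0.1756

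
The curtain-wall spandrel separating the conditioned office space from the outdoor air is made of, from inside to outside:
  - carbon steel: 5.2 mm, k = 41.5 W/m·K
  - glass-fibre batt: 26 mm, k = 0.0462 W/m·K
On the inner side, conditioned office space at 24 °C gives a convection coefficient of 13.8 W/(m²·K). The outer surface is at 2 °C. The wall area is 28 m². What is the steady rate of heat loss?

Q ≈ 970 W

Using the resistance-network approach (series):
R_inner film = 1/(h_i·A) = 1/(13.8×28) = 0.002588 K/W
R_carbon steel = L/(kA) = 0.0052/(41.5×28) = 4.475×10^-6 K/W
R_glass-fibre batt = L/(kA) = 0.026/(0.0462×28) = 0.0201 K/W
R_total = 0.02269 K/W
Q = ΔT / R_total = 22 / 0.02269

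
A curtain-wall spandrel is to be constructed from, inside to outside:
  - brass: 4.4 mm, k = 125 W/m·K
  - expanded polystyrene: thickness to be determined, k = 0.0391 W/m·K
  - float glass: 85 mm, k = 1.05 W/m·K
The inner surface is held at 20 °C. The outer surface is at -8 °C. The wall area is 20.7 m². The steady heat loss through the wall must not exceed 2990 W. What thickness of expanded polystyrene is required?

L ≈ 4.41 mm

Treating each layer as a thermal resistance in series:
R_brass = L/(kA) = 0.0044/(125×20.7) = 1.7×10^-6 K/W
R_float glass = L/(kA) = 0.085/(1.05×20.7) = 0.003911 K/W
Sum of the known resistances R_other = 0.003912 K/W
Required total resistance R_tot = ΔT/Q_allow = 28/2990 = 0.009365 K/W
R_expanded polystyrene = R_tot − R_other = 0.005452 K/W
L = R·k·A = 0.005452×0.0391×20.7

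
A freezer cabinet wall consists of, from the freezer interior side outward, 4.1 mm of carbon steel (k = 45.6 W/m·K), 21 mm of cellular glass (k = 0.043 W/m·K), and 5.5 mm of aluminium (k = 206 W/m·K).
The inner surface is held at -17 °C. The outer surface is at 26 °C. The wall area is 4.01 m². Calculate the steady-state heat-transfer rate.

Q ≈ 353 W

Using the resistance-network approach (series):
R_carbon steel = L/(kA) = 0.0041/(45.6×4.01) = 2.242×10^-5 K/W
R_cellular glass = L/(kA) = 0.021/(0.043×4.01) = 0.1218 K/W
R_aluminium = L/(kA) = 0.0055/(206×4.01) = 6.658×10^-6 K/W
R_total = 0.1218 K/W
Q = ΔT / R_total = 43 / 0.1218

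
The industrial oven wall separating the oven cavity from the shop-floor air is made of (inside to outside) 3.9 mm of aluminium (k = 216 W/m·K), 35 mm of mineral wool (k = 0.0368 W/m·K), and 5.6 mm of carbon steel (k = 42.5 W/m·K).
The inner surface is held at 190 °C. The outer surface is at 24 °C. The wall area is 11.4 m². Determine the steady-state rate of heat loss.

Model the wall as resistances in series:
R_aluminium = L/(kA) = 0.0039/(216×11.4) = 1.584×10^-6 K/W
R_mineral wool = L/(kA) = 0.035/(0.0368×11.4) = 0.08343 K/W
R_carbon steel = L/(kA) = 0.0056/(42.5×11.4) = 1.156×10^-5 K/W
R_total = 0.08344 K/W
Q = ΔT / R_total = 166 / 0.08344

Q ≈ 1990 W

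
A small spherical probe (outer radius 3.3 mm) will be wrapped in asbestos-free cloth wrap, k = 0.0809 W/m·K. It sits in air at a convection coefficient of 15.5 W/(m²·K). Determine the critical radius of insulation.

For a sphere r_cr = 2k/h = 2×0.0809/15.5
r_cr = 10.4 mm; since the bare radius (3.3 mm) is below r_cr, adding a thin layer of insulation will *increase* heat loss.

r_cr ≈ 10.4 mm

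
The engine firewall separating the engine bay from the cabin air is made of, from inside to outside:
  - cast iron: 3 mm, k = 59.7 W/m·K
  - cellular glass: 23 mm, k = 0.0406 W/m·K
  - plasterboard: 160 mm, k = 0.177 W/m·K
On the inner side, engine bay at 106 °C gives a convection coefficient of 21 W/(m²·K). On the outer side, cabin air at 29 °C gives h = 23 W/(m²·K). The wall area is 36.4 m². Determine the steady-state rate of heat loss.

Thermal resistances in series:
R_inner film = 1/(h_i·A) = 1/(21×36.4) = 0.001308 K/W
R_cast iron = L/(kA) = 0.003/(59.7×36.4) = 1.381×10^-6 K/W
R_cellular glass = L/(kA) = 0.023/(0.0406×36.4) = 0.01556 K/W
R_plasterboard = L/(kA) = 0.16/(0.177×36.4) = 0.02483 K/W
R_outer film = 1/(h_o·A) = 1/(23×36.4) = 0.001194 K/W
R_total = 0.0429 K/W
Q = ΔT / R_total = 77 / 0.0429

Q ≈ 1790 W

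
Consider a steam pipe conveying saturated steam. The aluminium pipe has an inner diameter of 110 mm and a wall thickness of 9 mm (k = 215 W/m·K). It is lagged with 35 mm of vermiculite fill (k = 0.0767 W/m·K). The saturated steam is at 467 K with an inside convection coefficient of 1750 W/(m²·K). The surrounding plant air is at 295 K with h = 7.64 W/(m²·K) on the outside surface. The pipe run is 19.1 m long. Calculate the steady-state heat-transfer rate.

Q ≈ 2940 W

For a radial system each layer contributes R = ln(r_out/r_in)/(2πkL); films add R = 1/(hA).
R_inner film = 1/(h_i·2πr₁L) = 1/(1750×2π×0.055×19.1) = 8.657×10^-5 K/W
R_aluminium pipe wall = ln(64/55)/(2π×215×19.1) = 5.874×10^-6 K/W
R_vermiculite fill = ln(99/64)/(2π×0.0767×19.1) = 0.04739 K/W
R_outer film = 1/(h_o·2πr_oL) = 1/(7.64×2π×0.099×19.1) = 0.01102 K/W
R_total = 0.0585 K/W
Q = ΔT/R_total = 172/0.0585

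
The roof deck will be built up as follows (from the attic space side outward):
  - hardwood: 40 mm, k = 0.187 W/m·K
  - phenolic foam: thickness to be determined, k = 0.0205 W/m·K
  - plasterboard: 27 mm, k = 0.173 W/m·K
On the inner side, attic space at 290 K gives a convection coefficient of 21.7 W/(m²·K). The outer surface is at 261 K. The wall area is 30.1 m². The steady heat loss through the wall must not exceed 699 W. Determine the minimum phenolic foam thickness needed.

Treating each layer as a thermal resistance in series:
R_inner film = 1/(h_i·A) = 1/(21.7×30.1) = 0.001531 K/W
R_hardwood = L/(kA) = 0.04/(0.187×30.1) = 0.007106 K/W
R_plasterboard = L/(kA) = 0.027/(0.173×30.1) = 0.005185 K/W
Sum of the known resistances R_other = 0.01382 K/W
Required total resistance R_tot = ΔT/Q_allow = 29/699 = 0.04149 K/W
R_phenolic foam = R_tot − R_other = 0.02767 K/W
L = R·k·A = 0.02767×0.0205×30.1

L ≈ 17.1 mm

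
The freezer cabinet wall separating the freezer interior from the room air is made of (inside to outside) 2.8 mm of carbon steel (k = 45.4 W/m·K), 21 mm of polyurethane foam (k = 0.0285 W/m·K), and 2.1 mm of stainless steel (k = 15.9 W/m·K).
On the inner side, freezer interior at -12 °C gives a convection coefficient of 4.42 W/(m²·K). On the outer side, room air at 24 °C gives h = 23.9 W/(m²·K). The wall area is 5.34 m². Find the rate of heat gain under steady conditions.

Q ≈ 191 W

Using the resistance-network approach (series):
R_inner film = 1/(h_i·A) = 1/(4.42×5.34) = 0.04237 K/W
R_carbon steel = L/(kA) = 0.0028/(45.4×5.34) = 1.155×10^-5 K/W
R_polyurethane foam = L/(kA) = 0.021/(0.0285×5.34) = 0.138 K/W
R_stainless steel = L/(kA) = 0.0021/(15.9×5.34) = 2.473×10^-5 K/W
R_outer film = 1/(h_o·A) = 1/(23.9×5.34) = 0.007835 K/W
R_total = 0.1882 K/W
Q = ΔT / R_total = 36 / 0.1882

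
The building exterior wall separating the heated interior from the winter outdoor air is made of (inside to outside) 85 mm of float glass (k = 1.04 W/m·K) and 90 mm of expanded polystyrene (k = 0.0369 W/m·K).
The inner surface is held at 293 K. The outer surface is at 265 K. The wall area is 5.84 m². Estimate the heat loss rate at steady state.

Thermal resistances in series:
R_float glass = L/(kA) = 0.085/(1.04×5.84) = 0.01399 K/W
R_expanded polystyrene = L/(kA) = 0.09/(0.0369×5.84) = 0.4176 K/W
R_total = 0.4316 K/W
Q = ΔT / R_total = 28 / 0.4316

Q ≈ 64.9 W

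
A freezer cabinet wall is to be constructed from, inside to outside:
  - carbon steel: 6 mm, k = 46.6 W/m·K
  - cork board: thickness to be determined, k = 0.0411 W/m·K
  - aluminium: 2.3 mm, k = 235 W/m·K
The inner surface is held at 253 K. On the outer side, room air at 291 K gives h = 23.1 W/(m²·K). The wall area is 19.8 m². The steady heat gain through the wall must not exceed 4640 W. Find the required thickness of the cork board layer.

L ≈ 4.88 mm

Model the wall as resistances in series:
R_carbon steel = L/(kA) = 0.006/(46.6×19.8) = 6.503×10^-6 K/W
R_aluminium = L/(kA) = 0.0023/(235×19.8) = 4.943×10^-7 K/W
R_outer film = 1/(h_o·A) = 1/(23.1×19.8) = 0.002186 K/W
Sum of the known resistances R_other = 0.002193 K/W
Required total resistance R_tot = ΔT/Q_allow = 38/4640 = 0.00819 K/W
R_cork board = R_tot − R_other = 0.005996 K/W
L = R·k·A = 0.005996×0.0411×19.8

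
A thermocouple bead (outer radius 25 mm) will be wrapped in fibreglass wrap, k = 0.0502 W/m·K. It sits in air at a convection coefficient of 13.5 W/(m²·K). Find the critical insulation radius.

For a sphere r_cr = 2k/h = 2×0.0502/13.5
r_cr = 7.44 mm; since the bare radius (25 mm) is above r_cr, any added insulation will reduce heat loss.

r_cr ≈ 7.44 mm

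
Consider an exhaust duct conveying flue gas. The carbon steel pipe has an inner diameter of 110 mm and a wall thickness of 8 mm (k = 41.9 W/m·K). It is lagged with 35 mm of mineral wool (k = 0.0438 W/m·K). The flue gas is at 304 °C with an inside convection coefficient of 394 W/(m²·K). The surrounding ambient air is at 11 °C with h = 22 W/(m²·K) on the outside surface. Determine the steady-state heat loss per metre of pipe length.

q′ ≈ 174 W/m

For a radial system each layer contributes R = ln(r_out/r_in)/(2πkL); films add R = 1/(hA).
R_inner film = 1/(h_i·2πr₁L) = 1/(394×2π×0.055×1) = 0.007344 K/W
R_carbon steel pipe wall = ln(63/55)/(2π×41.9×1) = 5.158×10^-4 K/W
R_mineral wool = ln(98/63)/(2π×0.0438×1) = 1.605 K/W
R_outer film = 1/(h_o·2πr_oL) = 1/(22×2π×0.098×1) = 0.07382 K/W
R_total = 1.687 K/W
Q = ΔT/R_total = 293/1.687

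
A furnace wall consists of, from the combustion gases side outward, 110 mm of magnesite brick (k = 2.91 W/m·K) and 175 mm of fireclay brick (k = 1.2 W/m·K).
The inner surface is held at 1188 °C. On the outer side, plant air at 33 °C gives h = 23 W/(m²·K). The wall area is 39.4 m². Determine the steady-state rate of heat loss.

Q ≈ 200000 W

Using the resistance-network approach (series):
R_magnesite brick = L/(kA) = 0.11/(2.91×39.4) = 9.594×10^-4 K/W
R_fireclay brick = L/(kA) = 0.175/(1.2×39.4) = 0.003701 K/W
R_outer film = 1/(h_o·A) = 1/(23×39.4) = 0.001104 K/W
R_total = 0.005764 K/W
Q = ΔT / R_total = 1155 / 0.005764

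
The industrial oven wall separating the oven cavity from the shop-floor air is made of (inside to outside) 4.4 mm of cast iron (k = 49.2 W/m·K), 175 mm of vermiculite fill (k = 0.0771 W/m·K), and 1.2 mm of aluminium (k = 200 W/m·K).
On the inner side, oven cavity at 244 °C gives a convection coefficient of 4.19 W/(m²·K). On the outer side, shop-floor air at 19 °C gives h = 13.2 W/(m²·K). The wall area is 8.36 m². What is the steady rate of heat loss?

Q ≈ 728 W

Using the resistance-network approach (series):
R_inner film = 1/(h_i·A) = 1/(4.19×8.36) = 0.02855 K/W
R_cast iron = L/(kA) = 0.0044/(49.2×8.36) = 1.07×10^-5 K/W
R_vermiculite fill = L/(kA) = 0.175/(0.0771×8.36) = 0.2715 K/W
R_aluminium = L/(kA) = 0.0012/(200×8.36) = 7.177×10^-7 K/W
R_outer film = 1/(h_o·A) = 1/(13.2×8.36) = 0.009062 K/W
R_total = 0.3091 K/W
Q = ΔT / R_total = 225 / 0.3091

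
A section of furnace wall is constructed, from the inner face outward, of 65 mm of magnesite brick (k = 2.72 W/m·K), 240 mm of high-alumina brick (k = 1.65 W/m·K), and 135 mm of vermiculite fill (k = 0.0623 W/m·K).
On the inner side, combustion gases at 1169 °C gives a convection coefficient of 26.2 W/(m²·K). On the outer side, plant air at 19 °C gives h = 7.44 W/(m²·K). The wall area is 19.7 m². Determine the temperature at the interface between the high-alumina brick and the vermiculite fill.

Using the resistance-network approach (series):
R_inner film = 1/(h_i·A) = 1/(26.2×19.7) = 0.001937 K/W
R_magnesite brick = L/(kA) = 0.065/(2.72×19.7) = 0.001213 K/W
R_high-alumina brick = L/(kA) = 0.24/(1.65×19.7) = 0.007383 K/W
R_vermiculite fill = L/(kA) = 0.135/(0.0623×19.7) = 0.11 K/W
R_outer film = 1/(h_o·A) = 1/(7.44×19.7) = 0.006823 K/W
R_total = 0.1274 K/W;  Q = ΔT/R_total = 1150/0.1274 = 9030 W
T_interface = T_inner − Q·ΣR(inner→interface) = 1169 − 9030×0.01053

T ≈ 1070 °C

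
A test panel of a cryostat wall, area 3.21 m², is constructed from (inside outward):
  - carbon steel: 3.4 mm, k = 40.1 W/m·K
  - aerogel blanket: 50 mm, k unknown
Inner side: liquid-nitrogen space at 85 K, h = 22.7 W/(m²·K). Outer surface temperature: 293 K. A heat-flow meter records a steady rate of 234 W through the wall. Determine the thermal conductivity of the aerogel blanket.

Treating each layer as a thermal resistance in series:
R_inner film = 1/(h_i·A) = 1/(22.7×3.21) = 0.01372 K/W
R_carbon steel = L/(kA) = 0.0034/(40.1×3.21) = 2.641×10^-5 K/W
Sum of known resistances R_other = 0.01375 K/W
Total R = ΔT/Q = 208/234 = 0.8889 K/W
R_aerogel blanket = R_total − R_other = 0.8751 K/W
k = L/(R·A) = 0.05/(0.8751×3.21)

k ≈ 0.0178 W/(m·K)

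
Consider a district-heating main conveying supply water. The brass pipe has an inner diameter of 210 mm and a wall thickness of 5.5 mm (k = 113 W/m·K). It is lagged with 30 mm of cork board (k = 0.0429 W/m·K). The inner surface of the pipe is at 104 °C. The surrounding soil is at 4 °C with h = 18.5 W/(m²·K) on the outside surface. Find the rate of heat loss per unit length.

q′ ≈ 105 W/m

Radial resistances (cylindrical: R_cond = ln(r_o/r_i)/(2πkL), R_conv = 1/(h·2πrL)):
R_brass pipe wall = ln(110.5/105)/(2π×113×1) = 7.191×10^-5 K/W
R_cork board = ln(140.5/110.5)/(2π×0.0429×1) = 0.8911 K/W
R_outer film = 1/(h_o·2πr_oL) = 1/(18.5×2π×0.1405×1) = 0.06123 K/W
R_total = 0.9524 K/W
Q = ΔT/R_total = 100/0.9524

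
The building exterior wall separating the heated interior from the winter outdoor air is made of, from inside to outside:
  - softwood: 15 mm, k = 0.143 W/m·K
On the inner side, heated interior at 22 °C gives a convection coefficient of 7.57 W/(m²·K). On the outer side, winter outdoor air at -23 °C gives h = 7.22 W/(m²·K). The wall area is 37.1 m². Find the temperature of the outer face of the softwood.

T ≈ -6.4 °C

Using the resistance-network approach (series):
R_inner film = 1/(h_i·A) = 1/(7.57×37.1) = 0.003561 K/W
R_softwood = L/(kA) = 0.015/(0.143×37.1) = 0.002827 K/W
R_outer film = 1/(h_o·A) = 1/(7.22×37.1) = 0.003733 K/W
R_total = 0.01012 K/W;  Q = ΔT/R_total = 45/0.01012 = 4446 W
T_interface = T_inner − Q·ΣR(inner→interface) = 22 − 4450×0.006388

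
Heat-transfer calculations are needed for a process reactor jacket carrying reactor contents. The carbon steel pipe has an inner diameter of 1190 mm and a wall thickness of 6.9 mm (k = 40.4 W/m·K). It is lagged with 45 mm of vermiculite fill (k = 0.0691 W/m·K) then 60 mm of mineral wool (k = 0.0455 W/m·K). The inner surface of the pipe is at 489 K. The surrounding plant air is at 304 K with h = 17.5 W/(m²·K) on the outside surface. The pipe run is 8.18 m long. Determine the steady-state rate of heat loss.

Cylindrical conduction, so R = ln(r₂/r₁)/(2πkL) per layer, in series:
R_carbon steel pipe wall = ln(601.9/595)/(2π×40.4×8.18) = 5.553×10^-6 K/W
R_vermiculite fill = ln(646.9/601.9)/(2π×0.0691×8.18) = 0.0203 K/W
R_mineral wool = ln(706.9/646.9)/(2π×0.0455×8.18) = 0.03793 K/W
R_outer film = 1/(h_o·2πr_oL) = 1/(17.5×2π×0.7069×8.18) = 0.001573 K/W
R_total = 0.05981 K/W
Q = ΔT/R_total = 185/0.05981

Q ≈ 3090 W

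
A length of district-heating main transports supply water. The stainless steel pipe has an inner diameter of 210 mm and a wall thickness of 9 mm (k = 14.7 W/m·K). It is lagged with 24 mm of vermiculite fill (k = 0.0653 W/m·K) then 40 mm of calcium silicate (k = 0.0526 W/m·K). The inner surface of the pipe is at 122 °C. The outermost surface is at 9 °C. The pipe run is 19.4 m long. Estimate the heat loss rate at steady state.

Treating each annulus and film as a series resistance:
R_stainless steel pipe wall = ln(114/105)/(2π×14.7×19.4) = 4.59×10^-5 K/W
R_vermiculite fill = ln(138/114)/(2π×0.0653×19.4) = 0.024 K/W
R_calcium silicate = ln(178/138)/(2π×0.0526×19.4) = 0.0397 K/W
R_total = 0.06375 K/W
Q = ΔT/R_total = 113/0.06375

Q ≈ 1770 W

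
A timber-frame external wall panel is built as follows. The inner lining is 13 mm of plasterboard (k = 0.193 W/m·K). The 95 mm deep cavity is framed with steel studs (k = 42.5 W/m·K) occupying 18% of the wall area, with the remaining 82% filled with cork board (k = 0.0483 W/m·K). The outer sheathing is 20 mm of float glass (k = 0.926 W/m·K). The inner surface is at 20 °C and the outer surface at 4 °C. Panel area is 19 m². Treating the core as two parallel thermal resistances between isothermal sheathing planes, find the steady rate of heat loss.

Sheathing layers in series; stud and cavity paths in parallel between them.
R_inner = 0.013/(0.193×19) = 0.003545 K/W
R_stud  = 0.095/(42.5×0.18×19) = 6.536×10^-4 K/W
R_cav   = 0.095/(0.0483×0.82×19) = 0.1262 K/W
1/R_core = 1/R_stud + 1/R_cav → R_core = 6.502×10^-4 K/W
R_outer = 0.02/(0.926×19) = 0.001137 K/W
R_total = 0.005332 K/W
Q = ΔT/R_total = 16/0.005332

Q ≈ 3000 W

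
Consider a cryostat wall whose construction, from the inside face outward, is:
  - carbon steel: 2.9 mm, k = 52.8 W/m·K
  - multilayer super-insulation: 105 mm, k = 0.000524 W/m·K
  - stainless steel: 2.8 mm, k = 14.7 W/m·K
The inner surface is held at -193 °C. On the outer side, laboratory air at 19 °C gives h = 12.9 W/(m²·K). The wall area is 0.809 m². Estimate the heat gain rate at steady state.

Q ≈ 0.856 W

Treating each layer as a thermal resistance in series:
R_carbon steel = L/(kA) = 0.0029/(52.8×0.809) = 6.789×10^-5 K/W
R_multilayer super-insulation = L/(kA) = 0.105/(0.000524×0.809) = 247.7 K/W
R_stainless steel = L/(kA) = 0.0028/(14.7×0.809) = 2.354×10^-4 K/W
R_outer film = 1/(h_o·A) = 1/(12.9×0.809) = 0.09582 K/W
R_total = 247.8 K/W
Q = ΔT / R_total = 212 / 247.8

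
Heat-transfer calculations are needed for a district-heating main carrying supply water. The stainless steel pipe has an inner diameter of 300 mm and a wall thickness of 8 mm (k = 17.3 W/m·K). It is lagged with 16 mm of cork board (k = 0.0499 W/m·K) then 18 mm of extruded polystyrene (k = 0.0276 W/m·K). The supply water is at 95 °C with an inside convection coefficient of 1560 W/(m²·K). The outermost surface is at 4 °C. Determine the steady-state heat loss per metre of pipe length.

For a radial system each layer contributes R = ln(r_out/r_in)/(2πkL); films add R = 1/(hA).
R_inner film = 1/(h_i·2πr₁L) = 1/(1560×2π×0.15×1) = 6.801×10^-4 K/W
R_stainless steel pipe wall = ln(158/150)/(2π×17.3×1) = 4.78×10^-4 K/W
R_cork board = ln(174/158)/(2π×0.0499×1) = 0.3077 K/W
R_extruded polystyrene = ln(192/174)/(2π×0.0276×1) = 0.5677 K/W
R_total = 0.8765 K/W
Q = ΔT/R_total = 91/0.8765

q′ ≈ 104 W/m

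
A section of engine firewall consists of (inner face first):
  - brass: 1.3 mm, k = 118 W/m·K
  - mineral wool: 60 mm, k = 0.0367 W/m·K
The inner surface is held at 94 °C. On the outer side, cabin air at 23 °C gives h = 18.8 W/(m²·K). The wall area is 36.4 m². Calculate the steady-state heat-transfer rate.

Q ≈ 1530 W

Treating each layer as a thermal resistance in series:
R_brass = L/(kA) = 0.0013/(118×36.4) = 3.027×10^-7 K/W
R_mineral wool = L/(kA) = 0.06/(0.0367×36.4) = 0.04491 K/W
R_outer film = 1/(h_o·A) = 1/(18.8×36.4) = 0.001461 K/W
R_total = 0.04638 K/W
Q = ΔT / R_total = 71 / 0.04638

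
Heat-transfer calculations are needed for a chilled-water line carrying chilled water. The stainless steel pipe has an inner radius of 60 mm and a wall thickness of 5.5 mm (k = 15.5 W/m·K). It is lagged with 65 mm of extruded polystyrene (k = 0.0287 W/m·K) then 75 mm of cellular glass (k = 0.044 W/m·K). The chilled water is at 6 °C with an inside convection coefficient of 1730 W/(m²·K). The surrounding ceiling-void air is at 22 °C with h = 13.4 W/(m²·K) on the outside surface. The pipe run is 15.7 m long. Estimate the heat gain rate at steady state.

For a radial system each layer contributes R = ln(r_out/r_in)/(2πkL); films add R = 1/(hA).
R_inner film = 1/(h_i·2πr₁L) = 1/(1730×2π×0.06×15.7) = 9.766×10^-5 K/W
R_stainless steel pipe wall = ln(65.5/60)/(2π×15.5×15.7) = 5.736×10^-5 K/W
R_extruded polystyrene = ln(130.5/65.5)/(2π×0.0287×15.7) = 0.2435 K/W
R_cellular glass = ln(205.5/130.5)/(2π×0.044×15.7) = 0.1046 K/W
R_outer film = 1/(h_o·2πr_oL) = 1/(13.4×2π×0.2055×15.7) = 0.003681 K/W
R_total = 0.3519 K/W
Q = ΔT/R_total = 16/0.3519

Q ≈ 45.5 W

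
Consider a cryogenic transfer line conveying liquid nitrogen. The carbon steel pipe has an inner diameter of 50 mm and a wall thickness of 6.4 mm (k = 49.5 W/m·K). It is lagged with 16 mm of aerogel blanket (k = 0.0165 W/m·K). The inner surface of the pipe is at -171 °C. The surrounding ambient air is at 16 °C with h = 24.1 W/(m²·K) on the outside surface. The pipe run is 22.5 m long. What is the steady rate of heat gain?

Treating each annulus and film as a series resistance:
R_carbon steel pipe wall = ln(31.4/25)/(2π×49.5×22.5) = 3.257×10^-5 K/W
R_aerogel blanket = ln(47.4/31.4)/(2π×0.0165×22.5) = 0.1765 K/W
R_outer film = 1/(h_o·2πr_oL) = 1/(24.1×2π×0.0474×22.5) = 0.006192 K/W
R_total = 0.1828 K/W
Q = ΔT/R_total = 187/0.1828

Q ≈ 1020 W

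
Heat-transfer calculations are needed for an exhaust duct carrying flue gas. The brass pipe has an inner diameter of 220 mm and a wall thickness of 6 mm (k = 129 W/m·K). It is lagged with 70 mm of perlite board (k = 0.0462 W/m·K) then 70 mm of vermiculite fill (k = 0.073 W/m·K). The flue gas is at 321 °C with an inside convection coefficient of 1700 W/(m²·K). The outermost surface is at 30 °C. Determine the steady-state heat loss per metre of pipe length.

For a radial system each layer contributes R = ln(r_out/r_in)/(2πkL); films add R = 1/(hA).
R_inner film = 1/(h_i·2πr₁L) = 1/(1700×2π×0.11×1) = 8.511×10^-4 K/W
R_brass pipe wall = ln(116/110)/(2π×129×1) = 6.552×10^-5 K/W
R_perlite board = ln(186/116)/(2π×0.0462×1) = 1.627 K/W
R_vermiculite fill = ln(256/186)/(2π×0.073×1) = 0.6964 K/W
R_total = 2.324 K/W
Q = ΔT/R_total = 291/2.324

q′ ≈ 125 W/m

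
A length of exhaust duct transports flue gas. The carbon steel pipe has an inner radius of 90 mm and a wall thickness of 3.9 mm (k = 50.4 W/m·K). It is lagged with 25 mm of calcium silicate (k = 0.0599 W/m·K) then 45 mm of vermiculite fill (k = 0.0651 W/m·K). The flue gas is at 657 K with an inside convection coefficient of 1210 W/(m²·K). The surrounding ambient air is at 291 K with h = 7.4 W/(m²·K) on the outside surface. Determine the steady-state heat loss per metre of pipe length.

Radial resistances (cylindrical: R_cond = ln(r_o/r_i)/(2πkL), R_conv = 1/(h·2πrL)):
R_inner film = 1/(h_i·2πr₁L) = 1/(1210×2π×0.09×1) = 0.001461 K/W
R_carbon steel pipe wall = ln(93.9/90)/(2π×50.4×1) = 1.34×10^-4 K/W
R_calcium silicate = ln(118.9/93.9)/(2π×0.0599×1) = 0.6272 K/W
R_vermiculite fill = ln(163.9/118.9)/(2π×0.0651×1) = 0.7847 K/W
R_outer film = 1/(h_o·2πr_oL) = 1/(7.4×2π×0.1639×1) = 0.1312 K/W
R_total = 1.545 K/W
Q = ΔT/R_total = 366/1.545

q′ ≈ 237 W/m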